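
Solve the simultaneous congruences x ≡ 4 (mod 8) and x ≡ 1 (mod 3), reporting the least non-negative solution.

4

Write x = 4 + 8·k. Then 8·k ≡ 1 − 4 ≡ 0 (mod 3).
Need 8⁻¹ mod 3. Extended Euclid on (3, 2):
3 = 1*2 + 1
2 = 2*1 + 0
Back-substitute:
1 = 3 − 2
8⁻¹ ≡ 2 (mod 3), so k ≡ 2·0 ≡ 0 (mod 3).
x = 4 + 8·0 = 4.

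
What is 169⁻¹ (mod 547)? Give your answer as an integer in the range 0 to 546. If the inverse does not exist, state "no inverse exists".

Apply the Euclidean algorithm to 547 and 169:
547 = 3·169 + 40
169 = 4·40 + 9
40 = 4·9 + 4
9 = 2·4 + 1
4 = 4·1 + 0
The gcd is 1. Working backward:
1 = 9 − 2·4
1 = −2·40 + 9·9
1 = 9·169 − 38·40
1 = −38·547 + 123·169
So 169·123 ≡ 1 (mod 547).

123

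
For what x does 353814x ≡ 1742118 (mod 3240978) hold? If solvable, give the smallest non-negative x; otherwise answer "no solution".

272894

First find gcd(353814, 3240978):
3240978 = 9·353814 + 56652
353814 = 6·56652 + 13902
56652 = 4·13902 + 1044
13902 = 13·1044 + 330
1044 = 3·330 + 54
330 = 6·54 + 6
54 = 9·6 + 0
gcd = 6 and 6 | 1742118, so solutions exist. Divide through by 6: 58969x ≡ 290353 (mod 540163).
Now find 58969⁻¹ mod 540163:
540163 = 9×58969 + 9442
58969 = 6×9442 + 2317
9442 = 4×2317 + 174
2317 = 13×174 + 55
174 = 3×55 + 9
55 = 6×9 + 1
9 = 9×1 + 0
Back-substitute:
1 = 55 − 6·9
1 = −6·174 + 19·55
1 = 19·2317 − 253·174
1 = −253·9442 + 1031·2317
1 = 1031·58969 − 6439·9442
1 = −6439·540163 + 58982·58969
So 58969⁻¹ ≡ 58982 (mod 540163).
Then x ≡ 58982·290353 ≡ 272894 (mod 540163); the smallest non-negative solution is x = 272894.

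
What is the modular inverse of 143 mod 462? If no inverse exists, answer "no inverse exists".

Compute gcd(143, 462):
462 = 3·143 + 33
143 = 4·33 + 11
33 = 3·11 + 0
gcd(143, 462) = 11 ≠ 1, so 143 has no multiplicative inverse modulo 462.

no inverse exists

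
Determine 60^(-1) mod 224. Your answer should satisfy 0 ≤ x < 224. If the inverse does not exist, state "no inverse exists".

no inverse exists

Compute gcd(60, 224):
224 = 3·60 + 44
60 = 1·44 + 16
44 = 2·16 + 12
16 = 1·12 + 4
12 = 3·4 + 0
gcd(60, 224) = 4 ≠ 1, so 60 has no multiplicative inverse modulo 224.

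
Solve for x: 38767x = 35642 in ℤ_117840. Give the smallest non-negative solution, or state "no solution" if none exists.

First find gcd(38767, 117840):
117840 = 3·38767 + 1539
38767 = 25·1539 + 292
1539 = 5·292 + 79
292 = 3·79 + 55
79 = 1·55 + 24
55 = 2·24 + 7
24 = 3·7 + 3
7 = 2·3 + 1
3 = 3·1 + 0
gcd = 1, so a unique solution mod 117840 exists.
Back-substitute for the Bézout coefficients:
1 = 7 − 2·3
1 = −2·24 + 7·7
1 = 7·55 − 16·24
1 = −16·79 + 23·55
1 = 23·292 − 85·79
1 = −85·1539 + 448·292
1 = 448·38767 − 11285·1539
1 = −11285·117840 + 34303·38767
So 38767·(34303) ≡ 1 (mod 117840), giving 38767⁻¹ ≡ 34303.
x ≡ 38767⁻¹·35642 ≡ 34303·35642 ≡ 37526 (mod 117840).

37526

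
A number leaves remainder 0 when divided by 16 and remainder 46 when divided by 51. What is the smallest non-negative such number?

352

Write x = 0 + 16·k. Then 16·k ≡ 46 − 0 ≡ 46 (mod 51).
Need 16⁻¹ mod 51. Extended Euclid on (51, 16):
51 = 3·16 + 3
16 = 5·3 + 1
3 = 3·1 + 0
Back-substitute:
1 = 16 − 5·3
1 = −5·51 + 16·16
16⁻¹ ≡ 16 (mod 51), so k ≡ 16·46 ≡ 22 (mod 51).
x = 0 + 16·22 = 352.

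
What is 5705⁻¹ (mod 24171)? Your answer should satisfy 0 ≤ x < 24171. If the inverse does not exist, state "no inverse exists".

Compute gcd(5705, 24171):
24171 = 4·5705 + 1351
5705 = 4·1351 + 301
1351 = 4·301 + 147
301 = 2·147 + 7
147 = 21·7 + 0
gcd(5705, 24171) = 7 ≠ 1, so 5705 has no multiplicative inverse modulo 24171.

no inverse exists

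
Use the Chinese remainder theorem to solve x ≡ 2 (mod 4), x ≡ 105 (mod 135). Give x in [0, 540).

510

Write x = 2 + 4·k. Then 4·k ≡ 105 − 2 ≡ 103 (mod 135).
Need 4⁻¹ mod 135. Extended Euclid on (135, 4):
135 = 33·4 + 3
4 = 1·3 + 1
3 = 3·1 + 0
Back-substitute:
1 = 4 − 3
1 = −135 + 34·4
4⁻¹ ≡ 34 (mod 135), so k ≡ 34·103 ≡ 127 (mod 135).
x = 2 + 4·127 = 510.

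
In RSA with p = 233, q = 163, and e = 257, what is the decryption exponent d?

4241

φ(n) = (p−1)(q−1) = 232·162 = 37584.
Need d with 257·d ≡ 1 (mod 37584). Apply the extended Euclidean algorithm:
37584 = 146×257 + 62
257 = 4×62 + 9
62 = 6×9 + 8
9 = 1×8 + 1
8 = 8×1 + 0
Back-substitute:
1 = 9 − 8
1 = −62 + 7·9
1 = 7·257 − 29·62
1 = −29·37584 + 4241·257
So 257·4241 ≡ 1 (mod 37584), hence d = 4241.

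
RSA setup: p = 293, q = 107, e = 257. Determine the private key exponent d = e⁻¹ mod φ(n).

4697

φ(n) = (p−1)(q−1) = 292·106 = 30952.
Need d with 257·d ≡ 1 (mod 30952). Apply the extended Euclidean algorithm:
30952 = 120*257 + 112
257 = 2*112 + 33
112 = 3*33 + 13
33 = 2*13 + 7
13 = 1*7 + 6
7 = 1*6 + 1
6 = 6*1 + 0
Back-substitute:
1 = 7 − 6
1 = −13 + 2·7
1 = 2·33 − 5·13
1 = −5·112 + 17·33
1 = 17·257 − 39·112
1 = −39·30952 + 4697·257
So 257·4697 ≡ 1 (mod 30952), hence d = 4697.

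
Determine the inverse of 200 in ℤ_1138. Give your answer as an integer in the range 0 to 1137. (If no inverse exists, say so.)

no inverse exists

Compute gcd(200, 1138):
1138 = 5·200 + 138
200 = 1·138 + 62
138 = 2·62 + 14
62 = 4·14 + 6
14 = 2·6 + 2
6 = 3·2 + 0
gcd(200, 1138) = 2 ≠ 1, so 200 has no multiplicative inverse modulo 1138.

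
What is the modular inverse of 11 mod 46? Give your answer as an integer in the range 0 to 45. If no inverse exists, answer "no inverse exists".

Apply the Euclidean algorithm to 46 and 11:
46 = 4*11 + 2
11 = 5*2 + 1
2 = 2*1 + 0
Since gcd(11, 46) = 1, back-substitute to write 1 as a combination:
1 = 11 − 5·2
1 = −5·46 + 21·11
So 11·21 ≡ 1 (mod 46).

21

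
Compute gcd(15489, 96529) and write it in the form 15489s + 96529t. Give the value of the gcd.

Repeated division:
96529 = 6·15489 + 3595
15489 = 4·3595 + 1109
3595 = 3·1109 + 268
1109 = 4·268 + 37
268 = 7·37 + 9
37 = 4·9 + 1
9 = 9·1 + 0
gcd(15489, 96529) = 1.
Working backward:
1 = 37 − 4·9
1 = −4·268 + 29·37
1 = 29·1109 − 120·268
1 = −120·3595 + 389·1109
1 = 389·15489 − 1676·3595
1 = −1676·96529 + 10445·15489
So 1 = (-1676)·96529 + (10445)·15489.

1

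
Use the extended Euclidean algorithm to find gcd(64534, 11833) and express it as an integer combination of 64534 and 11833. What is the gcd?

1

Repeated division:
64534 = 5*11833 + 5369
11833 = 2*5369 + 1095
5369 = 4*1095 + 989
1095 = 1*989 + 106
989 = 9*106 + 35
106 = 3*35 + 1
35 = 35*1 + 0
gcd(64534, 11833) = 1.
Back-substituting:
1 = 106 − 3·35
1 = −3·989 + 28·106
1 = 28·1095 − 31·989
1 = −31·5369 + 152·1095
1 = 152·11833 − 335·5369
1 = −335·64534 + 1827·11833
So 1 = (-335)·64534 + (1827)·11833.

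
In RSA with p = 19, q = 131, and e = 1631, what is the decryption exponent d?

φ(n) = (p−1)(q−1) = 18·130 = 2340.
Need d with 1631·d ≡ 1 (mod 2340). Apply the extended Euclidean algorithm:
2340 = 1·1631 + 709
1631 = 2·709 + 213
709 = 3·213 + 70
213 = 3·70 + 3
70 = 23·3 + 1
3 = 3·1 + 0
Back-substitute:
1 = 70 − 23·3
1 = −23·213 + 70·70
1 = 70·709 − 233·213
1 = −233·1631 + 536·709
1 = 536·2340 − 769·1631
So 1631·(-769) ≡ 1 (mod 2340), hence d ≡ -769 ≡ 1571 (mod 2340).

1571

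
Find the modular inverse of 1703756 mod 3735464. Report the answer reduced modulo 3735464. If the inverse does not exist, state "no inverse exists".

Compute gcd(1703756, 3735464):
3735464 = 2*1703756 + 327952
1703756 = 5*327952 + 63996
327952 = 5*63996 + 7972
63996 = 8*7972 + 220
7972 = 36*220 + 52
220 = 4*52 + 12
52 = 4*12 + 4
12 = 3*4 + 0
The gcd is 4, not 1, hence no inverse exists.

no inverse exists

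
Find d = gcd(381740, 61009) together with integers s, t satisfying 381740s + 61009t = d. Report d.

Repeated division:
381740 = 6×61009 + 15686
61009 = 3×15686 + 13951
15686 = 1×13951 + 1735
13951 = 8×1735 + 71
1735 = 24×71 + 31
71 = 2×31 + 9
31 = 3×9 + 4
9 = 2×4 + 1
4 = 4×1 + 0
gcd(381740, 61009) = 1.
Express as a combination:
1 = 9 − 2·4
1 = −2·31 + 7·9
1 = 7·71 − 16·31
1 = −16·1735 + 391·71
1 = 391·13951 − 3144·1735
1 = −3144·15686 + 3535·13951
1 = 3535·61009 − 13749·15686
1 = −13749·381740 + 86029·61009
So 1 = (-13749)·381740 + (86029)·61009.

1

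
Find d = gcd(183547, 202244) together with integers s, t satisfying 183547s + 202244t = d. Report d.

7

Apply Euclid's algorithm to 202244 and 183547:
202244 = 1·183547 + 18697
183547 = 9·18697 + 15274
18697 = 1·15274 + 3423
15274 = 4·3423 + 1582
3423 = 2·1582 + 259
1582 = 6·259 + 28
259 = 9·28 + 7
28 = 4·7 + 0
gcd(183547, 202244) = 7.
Working backward:
7 = 259 − 9·28
7 = −9·1582 + 55·259
7 = 55·3423 − 119·1582
7 = −119·15274 + 531·3423
7 = 531·18697 − 650·15274
7 = −650·183547 + 6381·18697
7 = 6381·202244 − 7031·183547
So 7 = (6381)·202244 + (-7031)·183547.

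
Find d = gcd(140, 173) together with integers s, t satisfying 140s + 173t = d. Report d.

1

Euclidean algorithm:
173 = 1*140 + 33
140 = 4*33 + 8
33 = 4*8 + 1
8 = 8*1 + 0
gcd(140, 173) = 1.
Working backward:
1 = 33 − 4·8
1 = −4·140 + 17·33
1 = 17·173 − 21·140
So 1 = (17)·173 + (-21)·140.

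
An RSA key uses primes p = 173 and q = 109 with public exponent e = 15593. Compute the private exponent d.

φ(n) = (p−1)(q−1) = 172·108 = 18576.
Need d with 15593·d ≡ 1 (mod 18576). Apply the extended Euclidean algorithm:
18576 = 1*15593 + 2983
15593 = 5*2983 + 678
2983 = 4*678 + 271
678 = 2*271 + 136
271 = 1*136 + 135
136 = 1*135 + 1
135 = 135*1 + 0
Back-substitute:
1 = 136 − 135
1 = −271 + 2·136
1 = 2·678 − 5·271
1 = −5·2983 + 22·678
1 = 22·15593 − 115·2983
1 = −115·18576 + 137·15593
So 15593·137 ≡ 1 (mod 18576), hence d = 137.

137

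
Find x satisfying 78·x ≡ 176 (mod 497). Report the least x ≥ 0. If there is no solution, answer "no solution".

15

First find gcd(78, 497):
497 = 6·78 + 29
78 = 2·29 + 20
29 = 1·20 + 9
20 = 2·9 + 2
9 = 4·2 + 1
2 = 2·1 + 0
gcd = 1, so a unique solution mod 497 exists.
Back-substitute for the Bézout coefficients:
1 = 9 − 4·2
1 = −4·20 + 9·9
1 = 9·29 − 13·20
1 = −13·78 + 35·29
1 = 35·497 − 223·78
So 78·(-223) ≡ 1 (mod 497), giving 78⁻¹ ≡ 274.
x ≡ 78⁻¹·176 ≡ 274·176 ≡ 15 (mod 497).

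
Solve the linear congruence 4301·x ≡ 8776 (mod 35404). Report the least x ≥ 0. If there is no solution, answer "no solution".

First find gcd(4301, 35404):
35404 = 8·4301 + 996
4301 = 4·996 + 317
996 = 3·317 + 45
317 = 7·45 + 2
45 = 22·2 + 1
2 = 2·1 + 0
gcd = 1, so a unique solution mod 35404 exists.
Back-substitute for the Bézout coefficients:
1 = 45 − 22·2
1 = −22·317 + 155·45
1 = 155·996 − 487·317
1 = −487·4301 + 2103·996
1 = 2103·35404 − 17311·4301
So 4301·(-17311) ≡ 1 (mod 35404), giving 4301⁻¹ ≡ 18093.
x ≡ 4301⁻¹·8776 ≡ 18093·8776 ≡ 32632 (mod 35404).

32632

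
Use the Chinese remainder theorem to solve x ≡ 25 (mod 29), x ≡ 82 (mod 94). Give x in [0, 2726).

2432

Write x = 25 + 29·k. Then 29·k ≡ 82 − 25 ≡ 57 (mod 94).
Need 29⁻¹ mod 94. Extended Euclid on (94, 29):
94 = 3×29 + 7
29 = 4×7 + 1
7 = 7×1 + 0
Back-substitute:
1 = 29 − 4·7
1 = −4·94 + 13·29
29⁻¹ ≡ 13 (mod 94), so k ≡ 13·57 ≡ 83 (mod 94).
x = 25 + 29·83 = 2432.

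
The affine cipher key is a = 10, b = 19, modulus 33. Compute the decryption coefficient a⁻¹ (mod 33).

10

gcd(33, 10) by repeated division:
33 = 3×10 + 3
10 = 3×3 + 1
3 = 3×1 + 0
gcd = 1, so the inverse exists. Back-substitute:
1 = 10 − 3·3
1 = −3·33 + 10·10
So 10·10 ≡ 1 (mod 33).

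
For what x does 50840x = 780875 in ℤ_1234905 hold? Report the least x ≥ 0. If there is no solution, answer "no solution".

26953

First find gcd(50840, 1234905):
1234905 = 24×50840 + 14745
50840 = 3×14745 + 6605
14745 = 2×6605 + 1535
6605 = 4×1535 + 465
1535 = 3×465 + 140
465 = 3×140 + 45
140 = 3×45 + 5
45 = 9×5 + 0
gcd = 5 and 5 | 780875, so solutions exist. Divide through by 5: 10168x ≡ 156175 (mod 246981).
Now find 10168⁻¹ mod 246981:
246981 = 24·10168 + 2949
10168 = 3·2949 + 1321
2949 = 2·1321 + 307
1321 = 4·307 + 93
307 = 3·93 + 28
93 = 3·28 + 9
28 = 3·9 + 1
9 = 9·1 + 0
Back-substitute:
1 = 28 − 3·9
1 = −3·93 + 10·28
1 = 10·307 − 33·93
1 = −33·1321 + 142·307
1 = 142·2949 − 317·1321
1 = −317·10168 + 1093·2949
1 = 1093·246981 − 26549·10168
So 10168·(-26549) ≡ 1 (mod 246981), i.e. 10168⁻¹ ≡ 220432.
Then x ≡ 220432·156175 ≡ 26953 (mod 246981); the smallest non-negative solution is x = 26953.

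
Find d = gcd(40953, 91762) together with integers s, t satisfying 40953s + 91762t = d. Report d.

11

Euclidean algorithm:
91762 = 2*40953 + 9856
40953 = 4*9856 + 1529
9856 = 6*1529 + 682
1529 = 2*682 + 165
682 = 4*165 + 22
165 = 7*22 + 11
22 = 2*11 + 0
gcd(40953, 91762) = 11.
Working backward:
11 = 165 − 7·22
11 = −7·682 + 29·165
11 = 29·1529 − 65·682
11 = −65·9856 + 419·1529
11 = 419·40953 − 1741·9856
11 = −1741·91762 + 3901·40953
So 11 = (-1741)·91762 + (3901)·40953.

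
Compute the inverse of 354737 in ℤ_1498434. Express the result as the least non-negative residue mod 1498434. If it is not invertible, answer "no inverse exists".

370037

Apply the Euclidean algorithm to 1498434 and 354737:
1498434 = 4×354737 + 79486
354737 = 4×79486 + 36793
79486 = 2×36793 + 5900
36793 = 6×5900 + 1393
5900 = 4×1393 + 328
1393 = 4×328 + 81
328 = 4×81 + 4
81 = 20×4 + 1
4 = 4×1 + 0
gcd = 1, so the inverse exists. Back-substitute:
1 = 81 − 20·4
1 = −20·328 + 81·81
1 = 81·1393 − 344·328
1 = −344·5900 + 1457·1393
1 = 1457·36793 − 9086·5900
1 = −9086·79486 + 19629·36793
1 = 19629·354737 − 87602·79486
1 = −87602·1498434 + 370037·354737
So 354737·370037 ≡ 1 (mod 1498434).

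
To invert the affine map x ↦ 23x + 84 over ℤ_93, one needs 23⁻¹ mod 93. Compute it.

89

Extended Euclidean algorithm:
93 = 4×23 + 1
23 = 23×1 + 0
Since gcd(23, 93) = 1, back-substitute to write 1 as a combination:
1 = 93 − 4·23
So 23·(-4) ≡ 1 (mod 93), and -4 ≡ 89 (mod 93).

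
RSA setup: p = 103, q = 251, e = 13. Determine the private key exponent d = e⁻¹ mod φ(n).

φ(n) = (p−1)(q−1) = 102·250 = 25500.
Need d with 13·d ≡ 1 (mod 25500). Apply the extended Euclidean algorithm:
25500 = 1961*13 + 7
13 = 1*7 + 6
7 = 1*6 + 1
6 = 6*1 + 0
Back-substitute:
1 = 7 − 6
1 = −13 + 2·7
1 = 2·25500 − 3923·13
So 13·(-3923) ≡ 1 (mod 25500), hence d ≡ -3923 ≡ 21577 (mod 25500).

21577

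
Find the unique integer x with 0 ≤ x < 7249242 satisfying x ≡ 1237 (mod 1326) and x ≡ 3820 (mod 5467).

4809313

Write x = 1237 + 1326·k. Then 1326·k ≡ 3820 − 1237 ≡ 2583 (mod 5467).
Need 1326⁻¹ mod 5467. Extended Euclid on (5467, 1326):
5467 = 4×1326 + 163
1326 = 8×163 + 22
163 = 7×22 + 9
22 = 2×9 + 4
9 = 2×4 + 1
4 = 4×1 + 0
Back-substitute:
1 = 9 − 2·4
1 = −2·22 + 5·9
1 = 5·163 − 37·22
1 = −37·1326 + 301·163
1 = 301·5467 − 1241·1326
1326⁻¹ ≡ 4226 (mod 5467), so k ≡ 4226·2583 ≡ 3626 (mod 5467).
x = 1237 + 1326·3626 = 4809313.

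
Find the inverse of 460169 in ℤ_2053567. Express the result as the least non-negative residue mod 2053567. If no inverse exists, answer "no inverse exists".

Extended Euclidean algorithm:
2053567 = 4·460169 + 212891
460169 = 2·212891 + 34387
212891 = 6·34387 + 6569
34387 = 5·6569 + 1542
6569 = 4·1542 + 401
1542 = 3·401 + 339
401 = 1·339 + 62
339 = 5·62 + 29
62 = 2·29 + 4
29 = 7·4 + 1
4 = 4·1 + 0
Since gcd(460169, 2053567) = 1, back-substitute to write 1 as a combination:
1 = 29 − 7·4
1 = −7·62 + 15·29
1 = 15·339 − 82·62
1 = −82·401 + 97·339
1 = 97·1542 − 373·401
1 = −373·6569 + 1589·1542
1 = 1589·34387 − 8318·6569
1 = −8318·212891 + 51497·34387
1 = 51497·460169 − 111312·212891
1 = −111312·2053567 + 496745·460169
So 460169·496745 ≡ 1 (mod 2053567).

496745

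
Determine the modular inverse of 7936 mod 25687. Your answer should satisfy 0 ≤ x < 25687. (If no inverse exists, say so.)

Extended Euclidean algorithm:
25687 = 3×7936 + 1879
7936 = 4×1879 + 420
1879 = 4×420 + 199
420 = 2×199 + 22
199 = 9×22 + 1
22 = 22×1 + 0
Since gcd(7936, 25687) = 1, back-substitute to write 1 as a combination:
1 = 199 − 9·22
1 = −9·420 + 19·199
1 = 19·1879 − 85·420
1 = −85·7936 + 359·1879
1 = 359·25687 − 1162·7936
Hence 7936⁻¹ ≡ -1162 ≡ 24525 (mod 25687).

24525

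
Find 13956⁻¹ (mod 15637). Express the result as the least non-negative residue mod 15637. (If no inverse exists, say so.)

1693

Run Euclid on (15637, 13956):
15637 = 1×13956 + 1681
13956 = 8×1681 + 508
1681 = 3×508 + 157
508 = 3×157 + 37
157 = 4×37 + 9
37 = 4×9 + 1
9 = 9×1 + 0
The gcd is 1. Working backward:
1 = 37 − 4·9
1 = −4·157 + 17·37
1 = 17·508 − 55·157
1 = −55·1681 + 182·508
1 = 182·13956 − 1511·1681
1 = −1511·15637 + 1693·13956
So 13956·1693 ≡ 1 (mod 15637).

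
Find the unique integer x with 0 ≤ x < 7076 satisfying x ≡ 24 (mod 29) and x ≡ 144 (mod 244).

4780

Write x = 24 + 29·k. Then 29·k ≡ 144 − 24 ≡ 120 (mod 244).
Need 29⁻¹ mod 244. Extended Euclid on (244, 29):
244 = 8*29 + 12
29 = 2*12 + 5
12 = 2*5 + 2
5 = 2*2 + 1
2 = 2*1 + 0
Back-substitute:
1 = 5 − 2·2
1 = −2·12 + 5·5
1 = 5·29 − 12·12
1 = −12·244 + 101·29
29⁻¹ ≡ 101 (mod 244), so k ≡ 101·120 ≡ 164 (mod 244).
x = 24 + 29·164 = 4780.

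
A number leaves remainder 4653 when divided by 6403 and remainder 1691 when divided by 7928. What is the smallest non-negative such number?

29010243

Write x = 4653 + 6403·k. Then 6403·k ≡ 1691 − 4653 ≡ 4966 (mod 7928).
Need 6403⁻¹ mod 7928. Extended Euclid on (7928, 6403):
7928 = 1*6403 + 1525
6403 = 4*1525 + 303
1525 = 5*303 + 10
303 = 30*10 + 3
10 = 3*3 + 1
3 = 3*1 + 0
Back-substitute:
1 = 10 − 3·3
1 = −3·303 + 91·10
1 = 91·1525 − 458·303
1 = −458·6403 + 1923·1525
1 = 1923·7928 − 2381·6403
6403⁻¹ ≡ 5547 (mod 7928), so k ≡ 5547·4966 ≡ 4530 (mod 7928).
x = 4653 + 6403·4530 = 29010243.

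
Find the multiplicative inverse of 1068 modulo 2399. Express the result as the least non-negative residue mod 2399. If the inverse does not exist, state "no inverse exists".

Run Euclid on (2399, 1068):
2399 = 2·1068 + 263
1068 = 4·263 + 16
263 = 16·16 + 7
16 = 2·7 + 2
7 = 3·2 + 1
2 = 2·1 + 0
The gcd is 1. Working backward:
1 = 7 − 3·2
1 = −3·16 + 7·7
1 = 7·263 − 115·16
1 = −115·1068 + 467·263
1 = 467·2399 − 1049·1068
Hence 1068⁻¹ ≡ -1049 ≡ 1350 (mod 2399).

1350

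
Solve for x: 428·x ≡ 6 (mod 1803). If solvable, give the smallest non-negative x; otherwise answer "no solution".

396

First find gcd(428, 1803):
1803 = 4*428 + 91
428 = 4*91 + 64
91 = 1*64 + 27
64 = 2*27 + 10
27 = 2*10 + 7
10 = 1*7 + 3
7 = 2*3 + 1
3 = 3*1 + 0
gcd = 1, so a unique solution mod 1803 exists.
Back-substitute for the Bézout coefficients:
1 = 7 − 2·3
1 = −2·10 + 3·7
1 = 3·27 − 8·10
1 = −8·64 + 19·27
1 = 19·91 − 27·64
1 = −27·428 + 127·91
1 = 127·1803 − 535·428
So 428·(-535) ≡ 1 (mod 1803), giving 428⁻¹ ≡ 1268.
x ≡ 428⁻¹·6 ≡ 1268·6 ≡ 396 (mod 1803).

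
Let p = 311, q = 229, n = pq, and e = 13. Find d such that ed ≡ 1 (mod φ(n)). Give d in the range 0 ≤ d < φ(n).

5437

φ(n) = (p−1)(q−1) = 310·228 = 70680.
Need d with 13·d ≡ 1 (mod 70680). Apply the extended Euclidean algorithm:
70680 = 5436*13 + 12
13 = 1*12 + 1
12 = 12*1 + 0
Back-substitute:
1 = 13 − 12
1 = −70680 + 5437·13
So 13·5437 ≡ 1 (mod 70680), hence d = 5437.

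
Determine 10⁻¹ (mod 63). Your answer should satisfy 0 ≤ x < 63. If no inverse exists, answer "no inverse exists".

Apply the Euclidean algorithm to 63 and 10:
63 = 6·10 + 3
10 = 3·3 + 1
3 = 3·1 + 0
The gcd is 1. Working backward:
1 = 10 − 3·3
1 = −3·63 + 19·10
So 10·19 ≡ 1 (mod 63).

19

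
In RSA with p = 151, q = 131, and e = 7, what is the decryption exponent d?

φ(n) = (p−1)(q−1) = 150·130 = 19500.
Need d with 7·d ≡ 1 (mod 19500). Apply the extended Euclidean algorithm:
19500 = 2785×7 + 5
7 = 1×5 + 2
5 = 2×2 + 1
2 = 2×1 + 0
Back-substitute:
1 = 5 − 2·2
1 = −2·7 + 3·5
1 = 3·19500 − 8357·7
So 7·(-8357) ≡ 1 (mod 19500), hence d ≡ -8357 ≡ 11143 (mod 19500).

11143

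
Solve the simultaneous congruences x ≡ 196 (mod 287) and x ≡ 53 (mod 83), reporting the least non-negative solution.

8519

Write x = 196 + 287·k. Then 287·k ≡ 53 − 196 ≡ 23 (mod 83).
Need 287⁻¹ mod 83. Extended Euclid on (83, 38):
83 = 2×38 + 7
38 = 5×7 + 3
7 = 2×3 + 1
3 = 3×1 + 0
Back-substitute:
1 = 7 − 2·3
1 = −2·38 + 11·7
1 = 11·83 − 24·38
287⁻¹ ≡ 59 (mod 83), so k ≡ 59·23 ≡ 29 (mod 83).
x = 196 + 287·29 = 8519.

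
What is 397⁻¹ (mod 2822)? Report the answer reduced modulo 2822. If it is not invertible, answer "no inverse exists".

Apply the Euclidean algorithm to 2822 and 397:
2822 = 7×397 + 43
397 = 9×43 + 10
43 = 4×10 + 3
10 = 3×3 + 1
3 = 3×1 + 0
The gcd is 1. Working backward:
1 = 10 − 3·3
1 = −3·43 + 13·10
1 = 13·397 − 120·43
1 = −120·2822 + 853·397
So 397·853 ≡ 1 (mod 2822).

853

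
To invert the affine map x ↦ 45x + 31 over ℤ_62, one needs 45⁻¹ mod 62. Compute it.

51

gcd(62, 45) by repeated division:
62 = 1×45 + 17
45 = 2×17 + 11
17 = 1×11 + 6
11 = 1×6 + 5
6 = 1×5 + 1
5 = 5×1 + 0
The gcd is 1. Working backward:
1 = 6 − 5
1 = −11 + 2·6
1 = 2·17 − 3·11
1 = −3·45 + 8·17
1 = 8·62 − 11·45
Thus 45·(-11) ≡ 1 (mod 62); reducing, -11 mod 62 = 51.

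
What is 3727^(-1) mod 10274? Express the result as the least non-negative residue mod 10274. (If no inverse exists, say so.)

Apply the Euclidean algorithm to 10274 and 3727:
10274 = 2*3727 + 2820
3727 = 1*2820 + 907
2820 = 3*907 + 99
907 = 9*99 + 16
99 = 6*16 + 3
16 = 5*3 + 1
3 = 3*1 + 0
Since gcd(3727, 10274) = 1, back-substitute to write 1 as a combination:
1 = 16 − 5·3
1 = −5·99 + 31·16
1 = 31·907 − 284·99
1 = −284·2820 + 883·907
1 = 883·3727 − 1167·2820
1 = −1167·10274 + 3217·3727
So 3727·3217 ≡ 1 (mod 10274).

3217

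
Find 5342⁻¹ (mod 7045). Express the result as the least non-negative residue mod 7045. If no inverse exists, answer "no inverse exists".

Apply the Euclidean algorithm to 7045 and 5342:
7045 = 1*5342 + 1703
5342 = 3*1703 + 233
1703 = 7*233 + 72
233 = 3*72 + 17
72 = 4*17 + 4
17 = 4*4 + 1
4 = 4*1 + 0
Since gcd(5342, 7045) = 1, back-substitute to write 1 as a combination:
1 = 17 − 4·4
1 = −4·72 + 17·17
1 = 17·233 − 55·72
1 = −55·1703 + 402·233
1 = 402·5342 − 1261·1703
1 = −1261·7045 + 1663·5342
So 5342·1663 ≡ 1 (mod 7045).

1663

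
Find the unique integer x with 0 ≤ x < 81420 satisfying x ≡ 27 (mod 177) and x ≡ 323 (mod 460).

Write x = 27 + 177·k. Then 177·k ≡ 323 − 27 ≡ 296 (mod 460).
Need 177⁻¹ mod 460. Extended Euclid on (460, 177):
460 = 2×177 + 106
177 = 1×106 + 71
106 = 1×71 + 35
71 = 2×35 + 1
35 = 35×1 + 0
Back-substitute:
1 = 71 − 2·35
1 = −2·106 + 3·71
1 = 3·177 − 5·106
1 = −5·460 + 13·177
177⁻¹ ≡ 13 (mod 460), so k ≡ 13·296 ≡ 168 (mod 460).
x = 27 + 177·168 = 29763.

29763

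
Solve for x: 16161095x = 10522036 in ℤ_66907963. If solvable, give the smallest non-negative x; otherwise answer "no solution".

First find gcd(16161095, 66907963):
66907963 = 4*16161095 + 2263583
16161095 = 7*2263583 + 316014
2263583 = 7*316014 + 51485
316014 = 6*51485 + 7104
51485 = 7*7104 + 1757
7104 = 4*1757 + 76
1757 = 23*76 + 9
76 = 8*9 + 4
9 = 2*4 + 1
4 = 4*1 + 0
gcd = 1, so a unique solution mod 66907963 exists.
Back-substitute for the Bézout coefficients:
1 = 9 − 2·4
1 = −2·76 + 17·9
1 = 17·1757 − 393·76
1 = −393·7104 + 1589·1757
1 = 1589·51485 − 11516·7104
1 = −11516·316014 + 70685·51485
1 = 70685·2263583 − 506311·316014
1 = −506311·16161095 + 3614862·2263583
1 = 3614862·66907963 − 14965759·16161095
So 16161095·(-14965759) ≡ 1 (mod 66907963), giving 16161095⁻¹ ≡ 51942204.
x ≡ 16161095⁻¹·10522036 ≡ 51942204·10522036 ≡ 44641844 (mod 66907963).

44641844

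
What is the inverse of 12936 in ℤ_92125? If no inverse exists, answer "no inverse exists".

Compute gcd(12936, 92125):
92125 = 7*12936 + 1573
12936 = 8*1573 + 352
1573 = 4*352 + 165
352 = 2*165 + 22
165 = 7*22 + 11
22 = 2*11 + 0
gcd(12936, 92125) = 11 ≠ 1, so 12936 has no multiplicative inverse modulo 92125.

no inverse exists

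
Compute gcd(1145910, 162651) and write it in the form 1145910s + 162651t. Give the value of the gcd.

Repeated division:
1145910 = 7×162651 + 7353
162651 = 22×7353 + 885
7353 = 8×885 + 273
885 = 3×273 + 66
273 = 4×66 + 9
66 = 7×9 + 3
9 = 3×3 + 0
gcd(1145910, 162651) = 3.
Working backward:
3 = 66 − 7·9
3 = −7·273 + 29·66
3 = 29·885 − 94·273
3 = −94·7353 + 781·885
3 = 781·162651 − 17276·7353
3 = −17276·1145910 + 121713·162651
So 3 = (-17276)·1145910 + (121713)·162651.

3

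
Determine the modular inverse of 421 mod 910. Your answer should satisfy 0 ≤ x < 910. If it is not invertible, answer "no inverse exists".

281

Extended Euclidean algorithm:
910 = 2*421 + 68
421 = 6*68 + 13
68 = 5*13 + 3
13 = 4*3 + 1
3 = 3*1 + 0
The gcd is 1. Working backward:
1 = 13 − 4·3
1 = −4·68 + 21·13
1 = 21·421 − 130·68
1 = −130·910 + 281·421
So 421·281 ≡ 1 (mod 910).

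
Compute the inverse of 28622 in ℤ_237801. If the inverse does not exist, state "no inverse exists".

gcd(237801, 28622) by repeated division:
237801 = 8*28622 + 8825
28622 = 3*8825 + 2147
8825 = 4*2147 + 237
2147 = 9*237 + 14
237 = 16*14 + 13
14 = 1*13 + 1
13 = 13*1 + 0
The gcd is 1. Working backward:
1 = 14 − 13
1 = −237 + 17·14
1 = 17·2147 − 154·237
1 = −154·8825 + 633·2147
1 = 633·28622 − 2053·8825
1 = −2053·237801 + 17057·28622
So 28622·17057 ≡ 1 (mod 237801).

17057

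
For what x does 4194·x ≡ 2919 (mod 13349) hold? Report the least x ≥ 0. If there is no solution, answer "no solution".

1729

First find gcd(4194, 13349):
13349 = 3×4194 + 767
4194 = 5×767 + 359
767 = 2×359 + 49
359 = 7×49 + 16
49 = 3×16 + 1
16 = 16×1 + 0
gcd = 1, so a unique solution mod 13349 exists.
Back-substitute for the Bézout coefficients:
1 = 49 − 3·16
1 = −3·359 + 22·49
1 = 22·767 − 47·359
1 = −47·4194 + 257·767
1 = 257·13349 − 818·4194
So 4194·(-818) ≡ 1 (mod 13349), giving 4194⁻¹ ≡ 12531.
x ≡ 4194⁻¹·2919 ≡ 12531·2919 ≡ 1729 (mod 13349).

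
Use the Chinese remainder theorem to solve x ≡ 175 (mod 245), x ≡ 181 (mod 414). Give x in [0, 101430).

29575

Write x = 175 + 245·k. Then 245·k ≡ 181 − 175 ≡ 6 (mod 414).
Need 245⁻¹ mod 414. Extended Euclid on (414, 245):
414 = 1·245 + 169
245 = 1·169 + 76
169 = 2·76 + 17
76 = 4·17 + 8
17 = 2·8 + 1
8 = 8·1 + 0
Back-substitute:
1 = 17 − 2·8
1 = −2·76 + 9·17
1 = 9·169 − 20·76
1 = −20·245 + 29·169
1 = 29·414 − 49·245
245⁻¹ ≡ 365 (mod 414), so k ≡ 365·6 ≡ 120 (mod 414).
x = 175 + 245·120 = 29575.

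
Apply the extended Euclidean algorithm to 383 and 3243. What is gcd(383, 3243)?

Euclidean algorithm:
3243 = 8*383 + 179
383 = 2*179 + 25
179 = 7*25 + 4
25 = 6*4 + 1
4 = 4*1 + 0
gcd(383, 3243) = 1.
Working backward:
1 = 25 − 6·4
1 = −6·179 + 43·25
1 = 43·383 − 92·179
1 = −92·3243 + 779·383
So 1 = (-92)·3243 + (779)·383.

1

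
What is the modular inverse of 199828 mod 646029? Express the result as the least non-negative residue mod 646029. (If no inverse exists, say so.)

Extended Euclidean algorithm:
646029 = 3·199828 + 46545
199828 = 4·46545 + 13648
46545 = 3·13648 + 5601
13648 = 2·5601 + 2446
5601 = 2·2446 + 709
2446 = 3·709 + 319
709 = 2·319 + 71
319 = 4·71 + 35
71 = 2·35 + 1
35 = 35·1 + 0
Since gcd(199828, 646029) = 1, back-substitute to write 1 as a combination:
1 = 71 − 2·35
1 = −2·319 + 9·71
1 = 9·709 − 20·319
1 = −20·2446 + 69·709
1 = 69·5601 − 158·2446
1 = −158·13648 + 385·5601
1 = 385·46545 − 1313·13648
1 = −1313·199828 + 5637·46545
1 = 5637·646029 − 18224·199828
So 199828·(-18224) ≡ 1 (mod 646029), and -18224 ≡ 627805 (mod 646029).

627805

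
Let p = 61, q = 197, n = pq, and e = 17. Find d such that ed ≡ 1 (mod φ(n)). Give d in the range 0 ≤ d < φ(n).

φ(n) = (p−1)(q−1) = 60·196 = 11760.
Need d with 17·d ≡ 1 (mod 11760). Apply the extended Euclidean algorithm:
11760 = 691*17 + 13
17 = 1*13 + 4
13 = 3*4 + 1
4 = 4*1 + 0
Back-substitute:
1 = 13 − 3·4
1 = −3·17 + 4·13
1 = 4·11760 − 2767·17
So 17·(-2767) ≡ 1 (mod 11760), hence d ≡ -2767 ≡ 8993 (mod 11760).

8993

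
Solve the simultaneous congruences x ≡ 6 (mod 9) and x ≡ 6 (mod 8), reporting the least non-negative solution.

6

Write x = 6 + 9·k. Then 9·k ≡ 6 − 6 ≡ 0 (mod 8).
Need 9⁻¹ mod 8. Extended Euclid on (8, 1):
8 = 8·1 + 0
9⁻¹ ≡ 1 (mod 8), so k ≡ 1·0 ≡ 0 (mod 8).
x = 6 + 9·0 = 6.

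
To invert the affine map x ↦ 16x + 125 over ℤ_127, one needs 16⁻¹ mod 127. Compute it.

Extended Euclidean algorithm:
127 = 7*16 + 15
16 = 1*15 + 1
15 = 15*1 + 0
Since gcd(16, 127) = 1, back-substitute to write 1 as a combination:
1 = 16 − 15
1 = −127 + 8·16
So 16·8 ≡ 1 (mod 127).

8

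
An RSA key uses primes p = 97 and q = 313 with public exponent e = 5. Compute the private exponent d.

φ(n) = (p−1)(q−1) = 96·312 = 29952.
Need d with 5·d ≡ 1 (mod 29952). Apply the extended Euclidean algorithm:
29952 = 5990*5 + 2
5 = 2*2 + 1
2 = 2*1 + 0
Back-substitute:
1 = 5 − 2·2
1 = −2·29952 + 11981·5
So 5·11981 ≡ 1 (mod 29952), hence d = 11981.

11981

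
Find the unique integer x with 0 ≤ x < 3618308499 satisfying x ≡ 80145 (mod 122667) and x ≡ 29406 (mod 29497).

2650423347

Write x = 80145 + 122667·k. Then 122667·k ≡ 29406 − 80145 ≡ 8255 (mod 29497).
Need 122667⁻¹ mod 29497. Extended Euclid on (29497, 4679):
29497 = 6×4679 + 1423
4679 = 3×1423 + 410
1423 = 3×410 + 193
410 = 2×193 + 24
193 = 8×24 + 1
24 = 24×1 + 0
Back-substitute:
1 = 193 − 8·24
1 = −8·410 + 17·193
1 = 17·1423 − 59·410
1 = −59·4679 + 194·1423
1 = 194·29497 − 1223·4679
122667⁻¹ ≡ 28274 (mod 29497), so k ≡ 28274·8255 ≡ 21606 (mod 29497).
x = 80145 + 122667·21606 = 2650423347.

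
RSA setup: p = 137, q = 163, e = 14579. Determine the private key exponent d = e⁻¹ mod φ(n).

15227

φ(n) = (p−1)(q−1) = 136·162 = 22032.
Need d with 14579·d ≡ 1 (mod 22032). Apply the extended Euclidean algorithm:
22032 = 1*14579 + 7453
14579 = 1*7453 + 7126
7453 = 1*7126 + 327
7126 = 21*327 + 259
327 = 1*259 + 68
259 = 3*68 + 55
68 = 1*55 + 13
55 = 4*13 + 3
13 = 4*3 + 1
3 = 3*1 + 0
Back-substitute:
1 = 13 − 4·3
1 = −4·55 + 17·13
1 = 17·68 − 21·55
1 = −21·259 + 80·68
1 = 80·327 − 101·259
1 = −101·7126 + 2201·327
1 = 2201·7453 − 2302·7126
1 = −2302·14579 + 4503·7453
1 = 4503·22032 − 6805·14579
So 14579·(-6805) ≡ 1 (mod 22032), hence d ≡ -6805 ≡ 15227 (mod 22032).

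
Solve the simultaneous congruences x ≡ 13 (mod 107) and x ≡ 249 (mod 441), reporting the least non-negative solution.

Write x = 13 + 107·k. Then 107·k ≡ 249 − 13 ≡ 236 (mod 441).
Need 107⁻¹ mod 441. Extended Euclid on (441, 107):
441 = 4·107 + 13
107 = 8·13 + 3
13 = 4·3 + 1
3 = 3·1 + 0
Back-substitute:
1 = 13 − 4·3
1 = −4·107 + 33·13
1 = 33·441 − 136·107
107⁻¹ ≡ 305 (mod 441), so k ≡ 305·236 ≡ 97 (mod 441).
x = 13 + 107·97 = 10392.

10392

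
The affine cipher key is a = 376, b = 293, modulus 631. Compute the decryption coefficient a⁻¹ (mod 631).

gcd(631, 376) by repeated division:
631 = 1·376 + 255
376 = 1·255 + 121
255 = 2·121 + 13
121 = 9·13 + 4
13 = 3·4 + 1
4 = 4·1 + 0
Since gcd(376, 631) = 1, back-substitute to write 1 as a combination:
1 = 13 − 3·4
1 = −3·121 + 28·13
1 = 28·255 − 59·121
1 = −59·376 + 87·255
1 = 87·631 − 146·376
Hence 376⁻¹ ≡ -146 ≡ 485 (mod 631).

485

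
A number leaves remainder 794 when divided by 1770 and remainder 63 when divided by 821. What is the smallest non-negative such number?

Write x = 794 + 1770·k. Then 1770·k ≡ 63 − 794 ≡ 90 (mod 821).
Need 1770⁻¹ mod 821. Extended Euclid on (821, 128):
821 = 6×128 + 53
128 = 2×53 + 22
53 = 2×22 + 9
22 = 2×9 + 4
9 = 2×4 + 1
4 = 4×1 + 0
Back-substitute:
1 = 9 − 2·4
1 = −2·22 + 5·9
1 = 5·53 − 12·22
1 = −12·128 + 29·53
1 = 29·821 − 186·128
1770⁻¹ ≡ 635 (mod 821), so k ≡ 635·90 ≡ 501 (mod 821).
x = 794 + 1770·501 = 887564.

887564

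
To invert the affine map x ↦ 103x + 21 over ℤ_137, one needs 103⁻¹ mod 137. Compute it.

Apply the Euclidean algorithm to 137 and 103:
137 = 1·103 + 34
103 = 3·34 + 1
34 = 34·1 + 0
Since gcd(103, 137) = 1, back-substitute to write 1 as a combination:
1 = 103 − 3·34
1 = −3·137 + 4·103
So 103·4 ≡ 1 (mod 137).

4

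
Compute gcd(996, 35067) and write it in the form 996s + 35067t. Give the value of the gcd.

3

Repeated division:
35067 = 35*996 + 207
996 = 4*207 + 168
207 = 1*168 + 39
168 = 4*39 + 12
39 = 3*12 + 3
12 = 4*3 + 0
gcd(996, 35067) = 3.
Back-substituting:
3 = 39 − 3·12
3 = −3·168 + 13·39
3 = 13·207 − 16·168
3 = −16·996 + 77·207
3 = 77·35067 − 2711·996
So 3 = (77)·35067 + (-2711)·996.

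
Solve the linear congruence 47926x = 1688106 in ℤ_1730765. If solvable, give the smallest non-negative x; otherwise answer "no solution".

642346

First find gcd(47926, 1730765):
1730765 = 36×47926 + 5429
47926 = 8×5429 + 4494
5429 = 1×4494 + 935
4494 = 4×935 + 754
935 = 1×754 + 181
754 = 4×181 + 30
181 = 6×30 + 1
30 = 30×1 + 0
gcd = 1, so a unique solution mod 1730765 exists.
Back-substitute for the Bézout coefficients:
1 = 181 − 6·30
1 = −6·754 + 25·181
1 = 25·935 − 31·754
1 = −31·4494 + 149·935
1 = 149·5429 − 180·4494
1 = −180·47926 + 1589·5429
1 = 1589·1730765 − 57384·47926
So 47926·(-57384) ≡ 1 (mod 1730765), giving 47926⁻¹ ≡ 1673381.
x ≡ 47926⁻¹·1688106 ≡ 1673381·1688106 ≡ 642346 (mod 1730765).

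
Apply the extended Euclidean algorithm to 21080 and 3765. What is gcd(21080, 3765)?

Repeated division:
21080 = 5×3765 + 2255
3765 = 1×2255 + 1510
2255 = 1×1510 + 745
1510 = 2×745 + 20
745 = 37×20 + 5
20 = 4×5 + 0
gcd(21080, 3765) = 5.
Back-substituting:
5 = 745 − 37·20
5 = −37·1510 + 75·745
5 = 75·2255 − 112·1510
5 = −112·3765 + 187·2255
5 = 187·21080 − 1047·3765
So 5 = (187)·21080 + (-1047)·3765.

5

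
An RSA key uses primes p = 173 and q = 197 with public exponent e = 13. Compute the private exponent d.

10373

φ(n) = (p−1)(q−1) = 172·196 = 33712.
Need d with 13·d ≡ 1 (mod 33712). Apply the extended Euclidean algorithm:
33712 = 2593·13 + 3
13 = 4·3 + 1
3 = 3·1 + 0
Back-substitute:
1 = 13 − 4·3
1 = −4·33712 + 10373·13
So 13·10373 ≡ 1 (mod 33712), hence d = 10373.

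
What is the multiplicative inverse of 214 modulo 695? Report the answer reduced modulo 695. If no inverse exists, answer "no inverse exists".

354

Extended Euclidean algorithm:
695 = 3×214 + 53
214 = 4×53 + 2
53 = 26×2 + 1
2 = 2×1 + 0
The gcd is 1. Working backward:
1 = 53 − 26·2
1 = −26·214 + 105·53
1 = 105·695 − 341·214
So 214·(-341) ≡ 1 (mod 695), and -341 ≡ 354 (mod 695).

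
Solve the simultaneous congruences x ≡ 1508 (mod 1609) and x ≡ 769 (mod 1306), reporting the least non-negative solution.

566267

Write x = 1508 + 1609·k. Then 1609·k ≡ 769 − 1508 ≡ 567 (mod 1306).
Need 1609⁻¹ mod 1306. Extended Euclid on (1306, 303):
1306 = 4·303 + 94
303 = 3·94 + 21
94 = 4·21 + 10
21 = 2·10 + 1
10 = 10·1 + 0
Back-substitute:
1 = 21 − 2·10
1 = −2·94 + 9·21
1 = 9·303 − 29·94
1 = −29·1306 + 125·303
1609⁻¹ ≡ 125 (mod 1306), so k ≡ 125·567 ≡ 351 (mod 1306).
x = 1508 + 1609·351 = 566267.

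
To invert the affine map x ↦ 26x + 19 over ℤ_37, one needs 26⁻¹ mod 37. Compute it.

10

Apply the Euclidean algorithm to 37 and 26:
37 = 1×26 + 11
26 = 2×11 + 4
11 = 2×4 + 3
4 = 1×3 + 1
3 = 3×1 + 0
gcd = 1, so the inverse exists. Back-substitute:
1 = 4 − 3
1 = −11 + 3·4
1 = 3·26 − 7·11
1 = −7·37 + 10·26
So 26·10 ≡ 1 (mod 37).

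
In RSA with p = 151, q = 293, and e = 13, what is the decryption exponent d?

13477

φ(n) = (p−1)(q−1) = 150·292 = 43800.
Need d with 13·d ≡ 1 (mod 43800). Apply the extended Euclidean algorithm:
43800 = 3369·13 + 3
13 = 4·3 + 1
3 = 3·1 + 0
Back-substitute:
1 = 13 − 4·3
1 = −4·43800 + 13477·13
So 13·13477 ≡ 1 (mod 43800), hence d = 13477.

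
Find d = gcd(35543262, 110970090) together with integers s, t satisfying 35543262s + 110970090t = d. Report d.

Euclidean algorithm:
110970090 = 3×35543262 + 4340304
35543262 = 8×4340304 + 820830
4340304 = 5×820830 + 236154
820830 = 3×236154 + 112368
236154 = 2×112368 + 11418
112368 = 9×11418 + 9606
11418 = 1×9606 + 1812
9606 = 5×1812 + 546
1812 = 3×546 + 174
546 = 3×174 + 24
174 = 7×24 + 6
24 = 4×6 + 0
gcd(35543262, 110970090) = 6.
Working backward:
6 = 174 − 7·24
6 = −7·546 + 22·174
6 = 22·1812 − 73·546
6 = −73·9606 + 387·1812
6 = 387·11418 − 460·9606
6 = −460·112368 + 4527·11418
6 = 4527·236154 − 9514·112368
6 = −9514·820830 + 33069·236154
6 = 33069·4340304 − 174859·820830
6 = −174859·35543262 + 1431941·4340304
6 = 1431941·110970090 − 4470682·35543262
So 6 = (1431941)·110970090 + (-4470682)·35543262.

6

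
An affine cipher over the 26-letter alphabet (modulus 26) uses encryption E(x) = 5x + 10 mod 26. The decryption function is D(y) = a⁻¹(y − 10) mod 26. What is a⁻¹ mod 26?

Apply the Euclidean algorithm to 26 and 5:
26 = 5·5 + 1
5 = 5·1 + 0
The gcd is 1. Working backward:
1 = 26 − 5·5
Thus 5·(-5) ≡ 1 (mod 26); reducing, -5 mod 26 = 21.

21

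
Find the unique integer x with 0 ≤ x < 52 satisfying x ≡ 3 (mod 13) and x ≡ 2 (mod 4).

42

Write x = 3 + 13·k. Then 13·k ≡ 2 − 3 ≡ 3 (mod 4).
Need 13⁻¹ mod 4. Extended Euclid on (4, 1):
4 = 4×1 + 0
13⁻¹ ≡ 1 (mod 4), so k ≡ 1·3 ≡ 3 (mod 4).
x = 3 + 13·3 = 42.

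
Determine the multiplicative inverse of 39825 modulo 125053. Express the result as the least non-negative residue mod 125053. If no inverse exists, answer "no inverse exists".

Run Euclid on (125053, 39825):
125053 = 3*39825 + 5578
39825 = 7*5578 + 779
5578 = 7*779 + 125
779 = 6*125 + 29
125 = 4*29 + 9
29 = 3*9 + 2
9 = 4*2 + 1
2 = 2*1 + 0
The gcd is 1. Working backward:
1 = 9 − 4·2
1 = −4·29 + 13·9
1 = 13·125 − 56·29
1 = −56·779 + 349·125
1 = 349·5578 − 2499·779
1 = −2499·39825 + 17842·5578
1 = 17842·125053 − 56025·39825
Hence 39825⁻¹ ≡ -56025 ≡ 69028 (mod 125053).

69028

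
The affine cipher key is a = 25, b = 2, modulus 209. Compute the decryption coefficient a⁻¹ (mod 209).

Extended Euclidean algorithm:
209 = 8·25 + 9
25 = 2·9 + 7
9 = 1·7 + 2
7 = 3·2 + 1
2 = 2·1 + 0
Since gcd(25, 209) = 1, back-substitute to write 1 as a combination:
1 = 7 − 3·2
1 = −3·9 + 4·7
1 = 4·25 − 11·9
1 = −11·209 + 92·25
So 25·92 ≡ 1 (mod 209).

92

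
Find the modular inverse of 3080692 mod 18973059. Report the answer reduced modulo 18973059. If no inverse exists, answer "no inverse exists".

Extended Euclidean algorithm:
18973059 = 6×3080692 + 488907
3080692 = 6×488907 + 147250
488907 = 3×147250 + 47157
147250 = 3×47157 + 5779
47157 = 8×5779 + 925
5779 = 6×925 + 229
925 = 4×229 + 9
229 = 25×9 + 4
9 = 2×4 + 1
4 = 4×1 + 0
gcd = 1, so the inverse exists. Back-substitute:
1 = 9 − 2·4
1 = −2·229 + 51·9
1 = 51·925 − 206·229
1 = −206·5779 + 1287·925
1 = 1287·47157 − 10502·5779
1 = −10502·147250 + 32793·47157
1 = 32793·488907 − 108881·147250
1 = −108881·3080692 + 686079·488907
1 = 686079·18973059 − 4225355·3080692
So 3080692·(-4225355) ≡ 1 (mod 18973059), and -4225355 ≡ 14747704 (mod 18973059).

14747704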